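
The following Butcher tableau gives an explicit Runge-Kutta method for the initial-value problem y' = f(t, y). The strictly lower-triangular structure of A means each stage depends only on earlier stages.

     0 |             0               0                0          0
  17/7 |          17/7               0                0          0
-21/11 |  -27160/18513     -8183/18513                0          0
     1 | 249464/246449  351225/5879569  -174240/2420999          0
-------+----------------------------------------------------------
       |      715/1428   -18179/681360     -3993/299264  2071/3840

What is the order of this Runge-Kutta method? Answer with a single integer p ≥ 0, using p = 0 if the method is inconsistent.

4

b = (715/1428, -18179/681360, -3993/299264, 2071/3840)
c = (0, 17/7, -21/11, 1)
Ac = (0, 0, -1169/1089, 585/2071)
Σ b_i: 715/1428·1 + (-18179/681360)·1 + (-3993/299264)·1 + 2071/3840·1 = 1 ✓
b·c: (-18179/681360)·17/7 + (-3993/299264)·(-21/11) + 2071/3840·1 = 1/2 ✓
b·c²: (-18179/681360)·289/49 + (-3993/299264)·441/121 + 2071/3840·1 = 1/3 ✓
b·Ac: (-3993/299264)·(-1169/1089) + 2071/3840·585/2071 = 1/6 ✓
b·c³: (-18179/681360)·4913/343 + (-3993/299264)·(-9261/1331) + 2071/3840·1 = 1/4 ✓
b·(c∘Ac): (-3993/299264)·8183/3993 + 2071/3840·585/2071 = 1/8 ✓
b·Ac²: (-3993/299264)·(-2839/1089) + 2071/3840·1305/14497 = 1/12 ✓
b·A²c: 2071/3840·160/2071 = 1/24 ✓; 4 stages ⇒ order 4.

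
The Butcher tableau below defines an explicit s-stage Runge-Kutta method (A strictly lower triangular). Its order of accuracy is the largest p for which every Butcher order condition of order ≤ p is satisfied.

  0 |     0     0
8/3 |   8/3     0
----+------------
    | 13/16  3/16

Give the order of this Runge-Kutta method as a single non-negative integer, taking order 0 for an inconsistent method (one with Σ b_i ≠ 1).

2

b = (13/16, 3/16)
c = (0, 8/3)
Σ b_i: 13/16·1 + 3/16·1 = 1 ✓
b·c: 3/16·8/3 = 1/2 ✓; 2 stages ⇒ order 2.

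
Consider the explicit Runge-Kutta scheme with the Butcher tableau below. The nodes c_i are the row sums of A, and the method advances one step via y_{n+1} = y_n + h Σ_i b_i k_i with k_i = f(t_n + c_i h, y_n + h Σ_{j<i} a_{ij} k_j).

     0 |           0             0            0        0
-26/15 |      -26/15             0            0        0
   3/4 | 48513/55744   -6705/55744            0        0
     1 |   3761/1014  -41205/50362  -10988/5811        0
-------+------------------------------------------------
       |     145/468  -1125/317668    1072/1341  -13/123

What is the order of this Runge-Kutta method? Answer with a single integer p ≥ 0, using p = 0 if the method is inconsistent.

b = (145/468, -1125/317668, 1072/1341, -13/123)
c = (0, -26/15, 3/4, 1)
Ac = (0, 0, 447/2144, 0)
Σ b_i: 145/468·1 + (-1125/317668)·1 + 1072/1341·1 + (-13/123)·1 = 1 ✓
b·c: (-1125/317668)·(-26/15) + 1072/1341·3/4 + (-13/123)·1 = 1/2 ✓
b·c²: (-1125/317668)·676/225 + 1072/1341·9/16 + (-13/123)·1 = 1/3 ✓
b·Ac: 1072/1341·447/2144 = 1/6 ✓
b·c³: (-1125/317668)·(-17576/3375) + 1072/1341·27/64 + (-13/123)·1 = 1/4 ✓
b·(c∘Ac): 1072/1341·1341/8576 = 1/8 ✓
b·Ac²: 1072/1341·(-1937/5360) + (-13/123)·(-2747/780) = 1/12 ✓
b·A²c: (-13/123)·(-41/104) = 1/24 ✓; 4 stages ⇒ order 4.

4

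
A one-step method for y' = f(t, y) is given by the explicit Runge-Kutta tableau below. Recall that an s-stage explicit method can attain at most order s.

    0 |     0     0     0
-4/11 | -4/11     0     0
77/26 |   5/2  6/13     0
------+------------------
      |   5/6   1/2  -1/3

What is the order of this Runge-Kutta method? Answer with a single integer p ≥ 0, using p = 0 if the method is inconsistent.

b = (5/6, 1/2, -1/3)
c = (0, -4/11, 77/26)
Ac = (0, 0, -24/143)
Σ b_i: 5/6·1 + 1/2·1 + (-1/3)·1 = 1 ✓
b·c: 1/2·(-4/11) + (-1/3)·77/26 = -1003/858 ≠ 1/2 ⇒ order 1.

1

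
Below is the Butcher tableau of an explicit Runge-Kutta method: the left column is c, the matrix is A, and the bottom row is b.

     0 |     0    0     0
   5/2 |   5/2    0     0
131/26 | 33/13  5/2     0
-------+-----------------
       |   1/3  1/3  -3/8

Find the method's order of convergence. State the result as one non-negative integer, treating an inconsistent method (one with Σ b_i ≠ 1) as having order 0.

b = (1/3, 1/3, -3/8)
c = (0, 5/2, 131/26)
Ac = (0, 0, 25/4)
Σ b_i: 1/3·1 + 1/3·1 + (-3/8)·1 = 7/24 ≠ 1 ⇒ order 0.

0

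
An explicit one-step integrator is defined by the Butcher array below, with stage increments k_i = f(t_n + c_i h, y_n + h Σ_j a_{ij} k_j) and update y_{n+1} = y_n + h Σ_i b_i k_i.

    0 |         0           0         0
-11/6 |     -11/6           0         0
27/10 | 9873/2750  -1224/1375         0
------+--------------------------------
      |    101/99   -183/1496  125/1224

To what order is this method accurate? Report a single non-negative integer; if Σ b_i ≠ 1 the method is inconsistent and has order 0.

3

b = (101/99, -183/1496, 125/1224)
c = (0, -11/6, 27/10)
Ac = (0, 0, 204/125)
Σ b_i: 101/99·1 + (-183/1496)·1 + 125/1224·1 = 1 ✓
b·c: (-183/1496)·(-11/6) + 125/1224·27/10 = 1/2 ✓
b·c²: (-183/1496)·121/36 + 125/1224·729/100 = 1/3 ✓
b·Ac: 125/1224·204/125 = 1/6 ✓; 3 stages ⇒ order 3.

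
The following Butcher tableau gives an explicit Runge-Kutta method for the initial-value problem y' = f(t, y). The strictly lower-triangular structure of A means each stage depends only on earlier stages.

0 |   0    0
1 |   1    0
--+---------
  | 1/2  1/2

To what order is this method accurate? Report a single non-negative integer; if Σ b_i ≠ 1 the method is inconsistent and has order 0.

2

b = (1/2, 1/2)
c = (0, 1)
Σ b_i: 1/2·1 + 1/2·1 = 1 ✓
b·c: 1/2·1 = 1/2 ✓; 2 stages ⇒ order 2.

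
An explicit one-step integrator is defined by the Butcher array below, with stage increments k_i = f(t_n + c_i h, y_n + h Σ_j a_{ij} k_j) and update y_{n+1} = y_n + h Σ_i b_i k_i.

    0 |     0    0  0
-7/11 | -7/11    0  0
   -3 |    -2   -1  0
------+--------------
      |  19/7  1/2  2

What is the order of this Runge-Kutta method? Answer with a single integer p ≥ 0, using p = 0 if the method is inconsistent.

b = (19/7, 1/2, 2)
c = (0, -7/11, -3)
Ac = (0, 0, 7/11)
Σ b_i: 19/7·1 + 1/2·1 + 2·1 = 73/14 ≠ 1 ⇒ order 0.

0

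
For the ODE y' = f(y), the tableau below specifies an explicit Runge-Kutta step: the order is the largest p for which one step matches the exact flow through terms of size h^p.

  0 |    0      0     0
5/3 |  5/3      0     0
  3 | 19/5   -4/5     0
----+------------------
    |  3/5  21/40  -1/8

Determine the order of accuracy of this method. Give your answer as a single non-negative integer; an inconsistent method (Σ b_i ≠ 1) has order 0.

3

b = (3/5, 21/40, -1/8)
c = (0, 5/3, 3)
Ac = (0, 0, -4/3)
Σ b_i: 3/5·1 + 21/40·1 + (-1/8)·1 = 1 ✓
b·c: 21/40·5/3 + (-1/8)·3 = 1/2 ✓
b·c²: 21/40·25/9 + (-1/8)·9 = 1/3 ✓
b·Ac: (-1/8)·(-4/3) = 1/6 ✓; 3 stages ⇒ order 3.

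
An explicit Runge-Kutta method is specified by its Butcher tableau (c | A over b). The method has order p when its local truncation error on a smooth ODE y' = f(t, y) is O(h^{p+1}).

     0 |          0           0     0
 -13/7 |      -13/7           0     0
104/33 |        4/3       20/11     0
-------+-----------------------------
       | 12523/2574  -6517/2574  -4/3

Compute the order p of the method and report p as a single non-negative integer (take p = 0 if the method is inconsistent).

b = (12523/2574, -6517/2574, -4/3)
c = (0, -13/7, 104/33)
Ac = (0, 0, -260/77)
Σ b_i: 12523/2574·1 + (-6517/2574)·1 + (-4/3)·1 = 1 ✓
b·c: (-6517/2574)·(-13/7) + (-4/3)·104/33 = 1/2 ✓
b·c²: (-6517/2574)·169/49 + (-4/3)·10816/1089 = -143585/6534 ≠ 1/3 ⇒ order 2.
b·Ac: (-4/3)·(-260/77) = 1040/231 ≠ 1/6

2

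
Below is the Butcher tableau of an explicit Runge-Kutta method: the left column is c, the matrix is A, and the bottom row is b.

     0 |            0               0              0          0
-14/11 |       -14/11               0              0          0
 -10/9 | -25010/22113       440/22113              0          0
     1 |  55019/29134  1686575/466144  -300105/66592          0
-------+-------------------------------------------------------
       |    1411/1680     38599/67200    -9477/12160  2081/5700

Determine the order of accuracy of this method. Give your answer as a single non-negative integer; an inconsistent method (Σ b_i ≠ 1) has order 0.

b = (1411/1680, 38599/67200, -9477/12160, 2081/5700)
c = (0, -14/11, -10/9, 1)
Ac = (0, 0, -80/3159, 1675/4162)
Σ b_i: 1411/1680·1 + 38599/67200·1 + (-9477/12160)·1 + 2081/5700·1 = 1 ✓
b·c: 38599/67200·(-14/11) + (-9477/12160)·(-10/9) + 2081/5700·1 = 1/2 ✓
b·c²: 38599/67200·196/121 + (-9477/12160)·100/81 + 2081/5700·1 = 1/3 ✓
b·Ac: (-9477/12160)·(-80/3159) + 2081/5700·1675/4162 = 1/6 ✓
b·c³: 38599/67200·(-2744/1331) + (-9477/12160)·(-1000/729) + 2081/5700·1 = 1/4 ✓
b·(c∘Ac): (-9477/12160)·800/28431 + 2081/5700·1675/4162 = 1/8 ✓
b·Ac²: (-9477/12160)·1120/34749 + 2081/5700·6800/22891 = 1/12 ✓
b·A²c: 2081/5700·475/4162 = 1/24 ✓; 4 stages ⇒ order 4.

4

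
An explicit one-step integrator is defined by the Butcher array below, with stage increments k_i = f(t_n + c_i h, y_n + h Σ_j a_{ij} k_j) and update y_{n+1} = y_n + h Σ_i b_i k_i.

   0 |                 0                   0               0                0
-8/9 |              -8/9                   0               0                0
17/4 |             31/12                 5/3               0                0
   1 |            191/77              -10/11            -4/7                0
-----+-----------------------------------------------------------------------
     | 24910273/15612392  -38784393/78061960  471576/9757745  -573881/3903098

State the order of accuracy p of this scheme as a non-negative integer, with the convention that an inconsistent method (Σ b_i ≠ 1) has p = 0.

b = (24910273/15612392, -38784393/78061960, 471576/9757745, -573881/3903098)
c = (0, -8/9, 17/4, 1)
Ac = (0, 0, -40/27, -1123/693)
Σ b_i: 24910273/15612392·1 + (-38784393/78061960)·1 + 471576/9757745·1 + (-573881/3903098)·1 = 1 ✓
b·c: (-38784393/78061960)·(-8/9) + 471576/9757745·17/4 + (-573881/3903098)·1 = 1/2 ✓
b·c²: (-38784393/78061960)·64/81 + 471576/9757745·289/16 + (-573881/3903098)·1 = 1/3 ✓
b·Ac: 471576/9757745·(-40/27) + (-573881/3903098)·(-1123/693) = 1/6 ✓
b·c³: (-38784393/78061960)·(-512/729) + 471576/9757745·4913/64 + (-573881/3903098)·1 = 96999409/24796152 ≠ 1/4 ⇒ order 3.
b·(c∘Ac): 471576/9757745·(-170/27) + (-573881/3903098)·(-1123/693) = -2319337/35127882 ≠ 1/8
b·Ac²: 471576/9757745·320/243 + (-573881/3903098)·(-275419/24948) = 41827061/24796152 ≠ 1/12
b·A²c: (-573881/3903098)·160/189 = -6558640/52691823 ≠ 1/24

3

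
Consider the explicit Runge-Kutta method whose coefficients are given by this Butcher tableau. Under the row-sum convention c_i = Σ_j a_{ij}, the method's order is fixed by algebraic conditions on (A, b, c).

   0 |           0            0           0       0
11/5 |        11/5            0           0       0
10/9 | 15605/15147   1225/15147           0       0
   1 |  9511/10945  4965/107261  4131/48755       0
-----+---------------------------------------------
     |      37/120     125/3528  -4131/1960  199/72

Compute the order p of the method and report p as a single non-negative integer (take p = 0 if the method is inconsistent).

4

b = (37/120, 125/3528, -4131/1960, 199/72)
c = (0, 11/5, 10/9, 1)
Ac = (0, 0, 245/1377, 39/199)
Σ b_i: 37/120·1 + 125/3528·1 + (-4131/1960)·1 + 199/72·1 = 1 ✓
b·c: 125/3528·11/5 + (-4131/1960)·10/9 + 199/72·1 = 1/2 ✓
b·c²: 125/3528·121/25 + (-4131/1960)·100/81 + 199/72·1 = 1/3 ✓
b·Ac: (-4131/1960)·245/1377 + 199/72·39/199 = 1/6 ✓
b·c³: 125/3528·1331/125 + (-4131/1960)·1000/729 + 199/72·1 = 1/4 ✓
b·(c∘Ac): (-4131/1960)·2450/12393 + 199/72·39/199 = 1/8 ✓
b·Ac²: (-4131/1960)·539/1377 + 199/72·327/995 = 1/12 ✓
b·A²c: 199/72·3/199 = 1/24 ✓; 4 stages ⇒ order 4.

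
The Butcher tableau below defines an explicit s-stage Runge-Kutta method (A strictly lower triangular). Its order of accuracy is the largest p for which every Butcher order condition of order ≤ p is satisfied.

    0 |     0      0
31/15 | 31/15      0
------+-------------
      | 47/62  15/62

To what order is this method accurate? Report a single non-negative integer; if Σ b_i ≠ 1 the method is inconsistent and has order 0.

2

b = (47/62, 15/62)
c = (0, 31/15)
Σ b_i: 47/62·1 + 15/62·1 = 1 ✓
b·c: 15/62·31/15 = 1/2 ✓; 2 stages ⇒ order 2.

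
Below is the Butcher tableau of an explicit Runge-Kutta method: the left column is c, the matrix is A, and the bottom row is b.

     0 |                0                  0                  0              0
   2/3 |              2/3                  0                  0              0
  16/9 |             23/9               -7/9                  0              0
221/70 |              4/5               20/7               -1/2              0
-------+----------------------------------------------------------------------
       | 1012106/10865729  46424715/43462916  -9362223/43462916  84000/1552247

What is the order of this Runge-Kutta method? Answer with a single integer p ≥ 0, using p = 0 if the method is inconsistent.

3

b = (1012106/10865729, 46424715/43462916, -9362223/43462916, 84000/1552247)
c = (0, 2/3, 16/9, 221/70)
Ac = (0, 0, -14/27, 64/63)
Σ b_i: 1012106/10865729·1 + 46424715/43462916·1 + (-9362223/43462916)·1 + 84000/1552247·1 = 1 ✓
b·c: 46424715/43462916·2/3 + (-9362223/43462916)·16/9 + 84000/1552247·221/70 = 1/2 ✓
b·c²: 46424715/43462916·4/9 + (-9362223/43462916)·256/81 + 84000/1552247·48841/4900 = 1/3 ✓
b·Ac: (-9362223/43462916)·(-14/27) + 84000/1552247·64/63 = 1/6 ✓
b·c³: 46424715/43462916·8/27 + (-9362223/43462916)·4096/729 + 84000/1552247·10793861/343000 = 553886714/684540927 ≠ 1/4 ⇒ order 3.
b·(c∘Ac): (-9362223/43462916)·(-224/243) + 84000/1552247·7072/2205 = 4043416/10865729 ≠ 1/8
b·Ac²: (-9362223/43462916)·(-28/81) + 84000/1552247·(-176/567) = 2416741/41910669 ≠ 1/12
b·A²c: 84000/1552247·7/27 = 196000/13970223 ≠ 1/24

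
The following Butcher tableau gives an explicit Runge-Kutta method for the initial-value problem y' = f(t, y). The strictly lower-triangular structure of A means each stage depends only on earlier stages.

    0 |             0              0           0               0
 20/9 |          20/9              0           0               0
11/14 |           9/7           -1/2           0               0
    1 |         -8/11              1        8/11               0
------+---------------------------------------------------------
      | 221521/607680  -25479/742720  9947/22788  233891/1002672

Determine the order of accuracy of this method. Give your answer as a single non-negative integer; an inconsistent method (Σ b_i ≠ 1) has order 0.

b = (221521/607680, -25479/742720, 9947/22788, 233891/1002672)
c = (0, 20/9, 11/14, 1)
Ac = (0, 0, -10/9, 176/63)
Σ b_i: 221521/607680·1 + (-25479/742720)·1 + 9947/22788·1 + 233891/1002672·1 = 1 ✓
b·c: (-25479/742720)·20/9 + 9947/22788·11/14 + 233891/1002672·1 = 1/2 ✓
b·c²: (-25479/742720)·400/81 + 9947/22788·121/196 + 233891/1002672·1 = 1/3 ✓
b·Ac: 9947/22788·(-10/9) + 233891/1002672·176/63 = 1/6 ✓
b·c³: (-25479/742720)·8000/729 + 9947/22788·1331/2744 + 233891/1002672·1 = 37483/546912 ≠ 1/4 ⇒ order 3.
b·(c∘Ac): 9947/22788·(-55/63) + 233891/1002672·176/63 = 18499/68364 ≠ 1/8
b·Ac²: 9947/22788·(-200/81) + 233891/1002672·21382/3969 = 5650087/31584168 ≠ 1/12
b·A²c: 233891/1002672·(-80/99) = -1169455/6204033 ≠ 1/24

3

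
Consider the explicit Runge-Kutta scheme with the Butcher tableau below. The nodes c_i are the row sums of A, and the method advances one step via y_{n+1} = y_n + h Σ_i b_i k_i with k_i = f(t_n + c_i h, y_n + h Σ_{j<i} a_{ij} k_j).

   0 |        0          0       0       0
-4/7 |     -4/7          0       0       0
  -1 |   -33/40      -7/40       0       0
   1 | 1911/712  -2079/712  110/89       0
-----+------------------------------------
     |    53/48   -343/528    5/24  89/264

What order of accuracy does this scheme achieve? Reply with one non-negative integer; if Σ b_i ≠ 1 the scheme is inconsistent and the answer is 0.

b = (53/48, -343/528, 5/24, 89/264)
c = (0, -4/7, -1, 1)
Ac = (0, 0, 1/10, 77/178)
Σ b_i: 53/48·1 + (-343/528)·1 + 5/24·1 + 89/264·1 = 1 ✓
b·c: (-343/528)·(-4/7) + 5/24·(-1) + 89/264·1 = 1/2 ✓
b·c²: (-343/528)·16/49 + 5/24·1 + 89/264·1 = 1/3 ✓
b·Ac: 5/24·1/10 + 89/264·77/178 = 1/6 ✓
b·c³: (-343/528)·(-64/343) + 5/24·(-1) + 89/264·1 = 1/4 ✓
b·(c∘Ac): 5/24·(-1/10) + 89/264·77/178 = 1/8 ✓
b·Ac²: 5/24·(-2/35) + 89/264·176/623 = 1/12 ✓
b·A²c: 89/264·11/89 = 1/24 ✓; 4 stages ⇒ order 4.

4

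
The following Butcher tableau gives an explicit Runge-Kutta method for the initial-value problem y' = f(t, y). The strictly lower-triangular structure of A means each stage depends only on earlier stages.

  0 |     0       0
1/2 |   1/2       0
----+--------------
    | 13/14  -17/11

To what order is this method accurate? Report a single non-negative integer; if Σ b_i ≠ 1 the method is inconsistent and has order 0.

b = (13/14, -17/11)
c = (0, 1/2)
Σ b_i: 13/14·1 + (-17/11)·1 = -95/154 ≠ 1 ⇒ order 0.

0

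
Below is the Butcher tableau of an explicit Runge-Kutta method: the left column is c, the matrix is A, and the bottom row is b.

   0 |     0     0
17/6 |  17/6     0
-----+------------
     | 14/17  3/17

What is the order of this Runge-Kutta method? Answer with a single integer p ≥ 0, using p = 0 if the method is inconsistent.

2

b = (14/17, 3/17)
c = (0, 17/6)
Σ b_i: 14/17·1 + 3/17·1 = 1 ✓
b·c: 3/17·17/6 = 1/2 ✓; 2 stages ⇒ order 2.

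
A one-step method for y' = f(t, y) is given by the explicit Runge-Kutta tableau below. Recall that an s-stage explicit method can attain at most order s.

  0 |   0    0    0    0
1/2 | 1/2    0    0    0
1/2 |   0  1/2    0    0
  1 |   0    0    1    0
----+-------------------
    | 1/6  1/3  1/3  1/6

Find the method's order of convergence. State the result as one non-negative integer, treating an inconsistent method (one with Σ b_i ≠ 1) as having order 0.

4

b = (1/6, 1/3, 1/3, 1/6)
c = (0, 1/2, 1/2, 1)
Ac = (0, 0, 1/4, 1/2)
Σ b_i: 1/6·1 + 1/3·1 + 1/3·1 + 1/6·1 = 1 ✓
b·c: 1/3·1/2 + 1/3·1/2 + 1/6·1 = 1/2 ✓
b·c²: 1/3·1/4 + 1/3·1/4 + 1/6·1 = 1/3 ✓
b·Ac: 1/3·1/4 + 1/6·1/2 = 1/6 ✓
b·c³: 1/3·1/8 + 1/3·1/8 + 1/6·1 = 1/4 ✓
b·(c∘Ac): 1/3·1/8 + 1/6·1/2 = 1/8 ✓
b·Ac²: 1/3·1/8 + 1/6·1/4 = 1/12 ✓
b·A²c: 1/6·1/4 = 1/24 ✓; 4 stages ⇒ order 4.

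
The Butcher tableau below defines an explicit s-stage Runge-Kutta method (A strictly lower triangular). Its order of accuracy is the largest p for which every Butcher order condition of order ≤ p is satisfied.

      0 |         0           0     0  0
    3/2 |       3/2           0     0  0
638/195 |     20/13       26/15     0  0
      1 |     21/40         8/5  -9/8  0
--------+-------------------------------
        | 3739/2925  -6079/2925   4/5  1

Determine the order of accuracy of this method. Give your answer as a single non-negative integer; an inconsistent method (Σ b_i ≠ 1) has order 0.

b = (3739/2925, -6079/2925, 4/5, 1)
c = (0, 3/2, 638/195, 1)
Ac = (0, 0, 13/5, -333/260)
Σ b_i: 3739/2925·1 + (-6079/2925)·1 + 4/5·1 + 1·1 = 1 ✓
b·c: (-6079/2925)·3/2 + 4/5·638/195 + 1·1 = 1/2 ✓
b·c²: (-6079/2925)·9/4 + 4/5·407044/38025 + 1·1 = 3716989/760500 ≠ 1/3 ⇒ order 2.
b·Ac: 4/5·13/5 + 1·(-333/260) = 1039/1300 ≠ 1/6

2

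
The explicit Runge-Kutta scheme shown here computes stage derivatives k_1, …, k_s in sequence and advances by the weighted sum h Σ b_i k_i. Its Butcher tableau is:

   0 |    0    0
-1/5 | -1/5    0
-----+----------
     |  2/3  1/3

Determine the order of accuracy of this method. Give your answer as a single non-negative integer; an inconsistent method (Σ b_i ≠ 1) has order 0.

b = (2/3, 1/3)
c = (0, -1/5)
Σ b_i: 2/3·1 + 1/3·1 = 1 ✓
b·c: 1/3·(-1/5) = -1/15 ≠ 1/2 ⇒ order 1.

1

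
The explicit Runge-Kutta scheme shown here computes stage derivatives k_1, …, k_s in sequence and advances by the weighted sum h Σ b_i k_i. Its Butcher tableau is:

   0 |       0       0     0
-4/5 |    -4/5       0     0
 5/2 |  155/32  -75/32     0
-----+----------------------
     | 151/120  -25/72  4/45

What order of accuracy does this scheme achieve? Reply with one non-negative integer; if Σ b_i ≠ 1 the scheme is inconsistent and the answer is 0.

3

b = (151/120, -25/72, 4/45)
c = (0, -4/5, 5/2)
Ac = (0, 0, 15/8)
Σ b_i: 151/120·1 + (-25/72)·1 + 4/45·1 = 1 ✓
b·c: (-25/72)·(-4/5) + 4/45·5/2 = 1/2 ✓
b·c²: (-25/72)·16/25 + 4/45·25/4 = 1/3 ✓
b·Ac: 4/45·15/8 = 1/6 ✓; 3 stages ⇒ order 3.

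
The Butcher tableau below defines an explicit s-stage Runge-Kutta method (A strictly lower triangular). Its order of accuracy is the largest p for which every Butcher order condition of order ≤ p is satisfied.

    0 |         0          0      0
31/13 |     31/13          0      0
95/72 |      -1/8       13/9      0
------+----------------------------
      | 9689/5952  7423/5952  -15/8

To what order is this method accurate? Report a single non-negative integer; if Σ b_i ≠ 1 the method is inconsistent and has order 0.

2

b = (9689/5952, 7423/5952, -15/8)
c = (0, 31/13, 95/72)
Ac = (0, 0, 31/9)
Σ b_i: 9689/5952·1 + 7423/5952·1 + (-15/8)·1 = 1 ✓
b·c: 7423/5952·31/13 + (-15/8)·95/72 = 1/2 ✓
b·c²: 7423/5952·961/169 + (-15/8)·9025/5184 = 687847/179712 ≠ 1/3 ⇒ order 2.
b·Ac: (-15/8)·31/9 = -155/24 ≠ 1/6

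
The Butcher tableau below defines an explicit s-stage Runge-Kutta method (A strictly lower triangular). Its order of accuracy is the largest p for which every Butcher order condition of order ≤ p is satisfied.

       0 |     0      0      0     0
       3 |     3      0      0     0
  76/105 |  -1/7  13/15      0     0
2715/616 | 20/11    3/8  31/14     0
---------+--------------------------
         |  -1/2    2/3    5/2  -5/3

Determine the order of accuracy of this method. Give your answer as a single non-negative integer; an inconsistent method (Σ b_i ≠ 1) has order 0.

1

b = (-1/2, 2/3, 5/2, -5/3)
c = (0, 3, 76/105, 2715/616)
Ac = (0, 0, 13/5, 16039/5880)
Σ b_i: (-1/2)·1 + 2/3·1 + 5/2·1 + (-5/3)·1 = 1 ✓
b·c: 2/3·3 + 5/2·76/105 + (-5/3)·2715/616 = -6535/1848 ≠ 1/2 ⇒ order 1.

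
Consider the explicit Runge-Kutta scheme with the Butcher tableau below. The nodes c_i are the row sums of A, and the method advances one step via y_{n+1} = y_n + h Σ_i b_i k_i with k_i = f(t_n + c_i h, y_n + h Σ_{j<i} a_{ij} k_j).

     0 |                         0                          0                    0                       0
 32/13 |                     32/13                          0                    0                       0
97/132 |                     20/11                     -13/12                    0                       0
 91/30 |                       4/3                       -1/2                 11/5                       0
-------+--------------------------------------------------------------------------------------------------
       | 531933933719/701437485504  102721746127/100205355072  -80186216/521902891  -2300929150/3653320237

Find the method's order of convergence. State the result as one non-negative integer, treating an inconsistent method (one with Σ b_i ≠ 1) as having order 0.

3

b = (531933933719/701437485504, 102721746127/100205355072, -80186216/521902891, -2300929150/3653320237)
c = (0, 32/13, 97/132, 91/30)
Ac = (0, 0, -8/3, 301/780)
Σ b_i: 531933933719/701437485504·1 + 102721746127/100205355072·1 + (-80186216/521902891)·1 + (-2300929150/3653320237)·1 = 1 ✓
b·c: 102721746127/100205355072·32/13 + (-80186216/521902891)·97/132 + (-2300929150/3653320237)·91/30 = 1/2 ✓
b·c²: 102721746127/100205355072·1024/169 + (-80186216/521902891)·9409/17424 + (-2300929150/3653320237)·8281/900 = 1/3 ✓
b·Ac: (-80186216/521902891)·(-8/3) + (-2300929150/3653320237)·301/780 = 1/6 ✓
b·c³: 102721746127/100205355072·32768/2197 + (-80186216/521902891)·912673/2299968 + (-2300929150/3653320237)·753571/27000 = -189400017102319/80602682486040 ≠ 1/4 ⇒ order 3.
b·(c∘Ac): (-80186216/521902891)·(-194/99) + (-2300929150/3653320237)·2107/1800 = -910535603/2087611564 ≠ 1/8
b·Ac²: (-80186216/521902891)·(-256/39) + (-2300929150/3653320237)·(-2464919/1338480) = 81562859474153/37614585160152 ≠ 1/12
b·A²c: (-2300929150/3653320237)·(-88/15) = 40496353040/10959960711 ≠ 1/24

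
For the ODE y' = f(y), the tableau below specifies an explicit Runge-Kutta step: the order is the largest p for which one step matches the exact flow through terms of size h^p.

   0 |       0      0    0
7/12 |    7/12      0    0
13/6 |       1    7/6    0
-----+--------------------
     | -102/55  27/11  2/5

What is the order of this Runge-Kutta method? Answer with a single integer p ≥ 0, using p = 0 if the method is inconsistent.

1

b = (-102/55, 27/11, 2/5)
c = (0, 7/12, 13/6)
Ac = (0, 0, 49/72)
Σ b_i: (-102/55)·1 + 27/11·1 + 2/5·1 = 1 ✓
b·c: 27/11·7/12 + 2/5·13/6 = 1517/660 ≠ 1/2 ⇒ order 1.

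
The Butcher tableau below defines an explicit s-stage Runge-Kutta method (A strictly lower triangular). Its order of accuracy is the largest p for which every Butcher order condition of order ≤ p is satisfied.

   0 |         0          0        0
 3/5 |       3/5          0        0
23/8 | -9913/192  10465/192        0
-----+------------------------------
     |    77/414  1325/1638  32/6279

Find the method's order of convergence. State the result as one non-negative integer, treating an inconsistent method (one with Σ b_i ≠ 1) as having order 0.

b = (77/414, 1325/1638, 32/6279)
c = (0, 3/5, 23/8)
Ac = (0, 0, 2093/64)
Σ b_i: 77/414·1 + 1325/1638·1 + 32/6279·1 = 1 ✓
b·c: 1325/1638·3/5 + 32/6279·23/8 = 1/2 ✓
b·c²: 1325/1638·9/25 + 32/6279·529/64 = 1/3 ✓
b·Ac: 32/6279·2093/64 = 1/6 ✓; 3 stages ⇒ order 3.

3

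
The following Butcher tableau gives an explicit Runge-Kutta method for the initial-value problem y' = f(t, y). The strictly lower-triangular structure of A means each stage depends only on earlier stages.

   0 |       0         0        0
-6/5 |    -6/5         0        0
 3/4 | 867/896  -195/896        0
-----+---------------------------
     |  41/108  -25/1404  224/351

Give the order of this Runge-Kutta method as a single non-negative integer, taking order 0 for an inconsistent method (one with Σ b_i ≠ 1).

b = (41/108, -25/1404, 224/351)
c = (0, -6/5, 3/4)
Ac = (0, 0, 117/448)
Σ b_i: 41/108·1 + (-25/1404)·1 + 224/351·1 = 1 ✓
b·c: (-25/1404)·(-6/5) + 224/351·3/4 = 1/2 ✓
b·c²: (-25/1404)·36/25 + 224/351·9/16 = 1/3 ✓
b·Ac: 224/351·117/448 = 1/6 ✓; 3 stages ⇒ order 3.

3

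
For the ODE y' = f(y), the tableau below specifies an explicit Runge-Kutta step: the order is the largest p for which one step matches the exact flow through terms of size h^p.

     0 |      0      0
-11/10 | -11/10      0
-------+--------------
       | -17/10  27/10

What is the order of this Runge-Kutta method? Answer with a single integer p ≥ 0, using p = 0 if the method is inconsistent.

b = (-17/10, 27/10)
c = (0, -11/10)
Σ b_i: (-17/10)·1 + 27/10·1 = 1 ✓
b·c: 27/10·(-11/10) = -297/100 ≠ 1/2 ⇒ order 1.

1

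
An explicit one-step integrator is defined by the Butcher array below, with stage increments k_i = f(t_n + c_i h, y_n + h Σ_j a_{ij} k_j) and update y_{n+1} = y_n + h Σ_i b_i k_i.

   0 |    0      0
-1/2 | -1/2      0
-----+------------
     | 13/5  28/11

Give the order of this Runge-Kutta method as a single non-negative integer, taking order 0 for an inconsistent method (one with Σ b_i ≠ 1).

b = (13/5, 28/11)
c = (0, -1/2)
Σ b_i: 13/5·1 + 28/11·1 = 283/55 ≠ 1 ⇒ order 0.

0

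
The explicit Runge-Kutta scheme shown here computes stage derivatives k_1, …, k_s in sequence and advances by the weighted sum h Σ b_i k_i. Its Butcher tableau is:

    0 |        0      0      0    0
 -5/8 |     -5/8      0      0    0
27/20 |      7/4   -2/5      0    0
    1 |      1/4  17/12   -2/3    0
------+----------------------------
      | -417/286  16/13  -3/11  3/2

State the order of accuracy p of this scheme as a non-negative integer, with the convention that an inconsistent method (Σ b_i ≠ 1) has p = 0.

b = (-417/286, 16/13, -3/11, 3/2)
c = (0, -5/8, 27/20, 1)
Ac = (0, 0, 1/4, -857/480)
Σ b_i: (-417/286)·1 + 16/13·1 + (-3/11)·1 + 3/2·1 = 1 ✓
b·c: 16/13·(-5/8) + (-3/11)·27/20 + 3/2·1 = 1037/2860 ≠ 1/2 ⇒ order 1.

1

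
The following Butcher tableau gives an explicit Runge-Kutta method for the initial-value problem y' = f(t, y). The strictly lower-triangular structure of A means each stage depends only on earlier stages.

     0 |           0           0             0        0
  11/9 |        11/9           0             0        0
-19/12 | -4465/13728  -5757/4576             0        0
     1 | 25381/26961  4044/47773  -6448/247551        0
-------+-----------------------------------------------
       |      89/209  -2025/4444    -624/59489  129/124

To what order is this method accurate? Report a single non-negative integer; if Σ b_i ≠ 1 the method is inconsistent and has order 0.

4

b = (89/209, -2025/4444, -624/59489, 129/124)
c = (0, 11/9, -19/12, 1)
Ac = (0, 0, -1919/1248, 56/387)
Σ b_i: 89/209·1 + (-2025/4444)·1 + (-624/59489)·1 + 129/124·1 = 1 ✓
b·c: (-2025/4444)·11/9 + (-624/59489)·(-19/12) + 129/124·1 = 1/2 ✓
b·c²: (-2025/4444)·121/81 + (-624/59489)·361/144 + 129/124·1 = 1/3 ✓
b·Ac: (-624/59489)·(-1919/1248) + 129/124·56/387 = 1/6 ✓
b·c³: (-2025/4444)·1331/729 + (-624/59489)·(-6859/1728) + 129/124·1 = 1/4 ✓
b·(c∘Ac): (-624/59489)·36461/14976 + 129/124·56/387 = 1/8 ✓
b·Ac²: (-624/59489)·(-21109/11232) + 129/124·71/1161 = 1/12 ✓
b·A²c: 129/124·31/774 = 1/24 ✓; 4 stages ⇒ order 4.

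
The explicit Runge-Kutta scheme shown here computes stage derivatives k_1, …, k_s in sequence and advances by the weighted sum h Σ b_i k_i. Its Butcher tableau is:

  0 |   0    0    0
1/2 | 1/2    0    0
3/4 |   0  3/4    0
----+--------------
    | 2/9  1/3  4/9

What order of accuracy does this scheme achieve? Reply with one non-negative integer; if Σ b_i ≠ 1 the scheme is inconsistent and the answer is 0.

b = (2/9, 1/3, 4/9)
c = (0, 1/2, 3/4)
Ac = (0, 0, 3/8)
Σ b_i: 2/9·1 + 1/3·1 + 4/9·1 = 1 ✓
b·c: 1/3·1/2 + 4/9·3/4 = 1/2 ✓
b·c²: 1/3·1/4 + 4/9·9/16 = 1/3 ✓
b·Ac: 4/9·3/8 = 1/6 ✓; 3 stages ⇒ order 3.

3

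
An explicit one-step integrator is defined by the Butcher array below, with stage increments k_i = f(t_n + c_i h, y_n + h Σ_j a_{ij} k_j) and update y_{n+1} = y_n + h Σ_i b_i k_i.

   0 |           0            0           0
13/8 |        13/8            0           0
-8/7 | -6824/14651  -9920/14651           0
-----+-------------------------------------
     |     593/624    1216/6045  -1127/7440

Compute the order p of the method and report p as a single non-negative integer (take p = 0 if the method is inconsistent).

3

b = (593/624, 1216/6045, -1127/7440)
c = (0, 13/8, -8/7)
Ac = (0, 0, -1240/1127)
Σ b_i: 593/624·1 + 1216/6045·1 + (-1127/7440)·1 = 1 ✓
b·c: 1216/6045·13/8 + (-1127/7440)·(-8/7) = 1/2 ✓
b·c²: 1216/6045·169/64 + (-1127/7440)·64/49 = 1/3 ✓
b·Ac: (-1127/7440)·(-1240/1127) = 1/6 ✓; 3 stages ⇒ order 3.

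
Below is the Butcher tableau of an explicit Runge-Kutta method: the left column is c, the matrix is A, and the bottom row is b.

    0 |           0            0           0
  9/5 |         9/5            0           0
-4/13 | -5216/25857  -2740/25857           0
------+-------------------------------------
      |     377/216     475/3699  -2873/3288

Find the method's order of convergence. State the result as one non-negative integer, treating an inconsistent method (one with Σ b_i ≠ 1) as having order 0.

3

b = (377/216, 475/3699, -2873/3288)
c = (0, 9/5, -4/13)
Ac = (0, 0, -548/2873)
Σ b_i: 377/216·1 + 475/3699·1 + (-2873/3288)·1 = 1 ✓
b·c: 475/3699·9/5 + (-2873/3288)·(-4/13) = 1/2 ✓
b·c²: 475/3699·81/25 + (-2873/3288)·16/169 = 1/3 ✓
b·Ac: (-2873/3288)·(-548/2873) = 1/6 ✓; 3 stages ⇒ order 3.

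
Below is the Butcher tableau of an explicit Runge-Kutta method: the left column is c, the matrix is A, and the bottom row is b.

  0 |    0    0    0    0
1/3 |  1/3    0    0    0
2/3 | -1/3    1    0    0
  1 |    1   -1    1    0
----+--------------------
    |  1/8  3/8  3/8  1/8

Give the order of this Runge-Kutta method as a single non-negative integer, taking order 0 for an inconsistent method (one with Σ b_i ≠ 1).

4

b = (1/8, 3/8, 3/8, 1/8)
c = (0, 1/3, 2/3, 1)
Ac = (0, 0, 1/3, 1/3)
Σ b_i: 1/8·1 + 3/8·1 + 3/8·1 + 1/8·1 = 1 ✓
b·c: 3/8·1/3 + 3/8·2/3 + 1/8·1 = 1/2 ✓
b·c²: 3/8·1/9 + 3/8·4/9 + 1/8·1 = 1/3 ✓
b·Ac: 3/8·1/3 + 1/8·1/3 = 1/6 ✓
b·c³: 3/8·1/27 + 3/8·8/27 + 1/8·1 = 1/4 ✓
b·(c∘Ac): 3/8·2/9 + 1/8·1/3 = 1/8 ✓
b·Ac²: 3/8·1/9 + 1/8·1/3 = 1/12 ✓
b·A²c: 1/8·1/3 = 1/24 ✓; 4 stages ⇒ order 4.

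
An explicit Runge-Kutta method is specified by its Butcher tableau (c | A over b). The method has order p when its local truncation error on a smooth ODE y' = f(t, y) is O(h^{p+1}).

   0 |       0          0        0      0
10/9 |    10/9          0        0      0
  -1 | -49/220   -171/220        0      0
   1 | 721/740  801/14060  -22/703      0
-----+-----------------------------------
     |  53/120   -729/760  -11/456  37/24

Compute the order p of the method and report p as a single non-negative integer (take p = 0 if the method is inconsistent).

b = (53/120, -729/760, -11/456, 37/24)
c = (0, 10/9, -1, 1)
Ac = (0, 0, -19/22, 7/74)
Σ b_i: 53/120·1 + (-729/760)·1 + (-11/456)·1 + 37/24·1 = 1 ✓
b·c: (-729/760)·10/9 + (-11/456)·(-1) + 37/24·1 = 1/2 ✓
b·c²: (-729/760)·100/81 + (-11/456)·1 + 37/24·1 = 1/3 ✓
b·Ac: (-11/456)·(-19/22) + 37/24·7/74 = 1/6 ✓
b·c³: (-729/760)·1000/729 + (-11/456)·(-1) + 37/24·1 = 1/4 ✓
b·(c∘Ac): (-11/456)·19/22 + 37/24·7/74 = 1/8 ✓
b·Ac²: (-11/456)·(-95/99) + 37/24·13/333 = 1/12 ✓
b·A²c: 37/24·1/37 = 1/24 ✓; 4 stages ⇒ order 4.

4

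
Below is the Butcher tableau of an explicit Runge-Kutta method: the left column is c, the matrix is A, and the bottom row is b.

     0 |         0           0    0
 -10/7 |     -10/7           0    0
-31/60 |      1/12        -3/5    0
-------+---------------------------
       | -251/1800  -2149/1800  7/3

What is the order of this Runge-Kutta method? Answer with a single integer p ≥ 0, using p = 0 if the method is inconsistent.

b = (-251/1800, -2149/1800, 7/3)
c = (0, -10/7, -31/60)
Ac = (0, 0, 6/7)
Σ b_i: (-251/1800)·1 + (-2149/1800)·1 + 7/3·1 = 1 ✓
b·c: (-2149/1800)·(-10/7) + 7/3·(-31/60) = 1/2 ✓
b·c²: (-2149/1800)·100/49 + 7/3·961/3600 = -137111/75600 ≠ 1/3 ⇒ order 2.
b·Ac: 7/3·6/7 = 2 ≠ 1/6

2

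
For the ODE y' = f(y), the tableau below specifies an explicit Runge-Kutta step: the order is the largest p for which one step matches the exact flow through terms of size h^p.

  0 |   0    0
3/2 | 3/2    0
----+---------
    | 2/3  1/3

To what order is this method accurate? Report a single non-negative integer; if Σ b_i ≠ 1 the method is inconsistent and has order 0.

b = (2/3, 1/3)
c = (0, 3/2)
Σ b_i: 2/3·1 + 1/3·1 = 1 ✓
b·c: 1/3·3/2 = 1/2 ✓; 2 stages ⇒ order 2.

2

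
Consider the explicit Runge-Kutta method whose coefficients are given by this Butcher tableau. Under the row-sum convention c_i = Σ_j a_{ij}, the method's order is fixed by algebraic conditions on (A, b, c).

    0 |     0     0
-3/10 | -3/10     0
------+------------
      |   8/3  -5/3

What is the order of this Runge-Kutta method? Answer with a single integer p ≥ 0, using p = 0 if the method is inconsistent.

2

b = (8/3, -5/3)
c = (0, -3/10)
Σ b_i: 8/3·1 + (-5/3)·1 = 1 ✓
b·c: (-5/3)·(-3/10) = 1/2 ✓; 2 stages ⇒ order 2.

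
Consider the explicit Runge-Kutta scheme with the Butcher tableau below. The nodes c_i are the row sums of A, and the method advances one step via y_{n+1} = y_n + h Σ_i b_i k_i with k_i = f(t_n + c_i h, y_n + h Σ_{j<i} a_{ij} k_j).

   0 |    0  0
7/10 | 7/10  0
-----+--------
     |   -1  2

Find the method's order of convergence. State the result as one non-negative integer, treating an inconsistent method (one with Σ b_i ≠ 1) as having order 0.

b = (-1, 2)
c = (0, 7/10)
Σ b_i: (-1)·1 + 2·1 = 1 ✓
b·c: 2·7/10 = 7/5 ≠ 1/2 ⇒ order 1.

1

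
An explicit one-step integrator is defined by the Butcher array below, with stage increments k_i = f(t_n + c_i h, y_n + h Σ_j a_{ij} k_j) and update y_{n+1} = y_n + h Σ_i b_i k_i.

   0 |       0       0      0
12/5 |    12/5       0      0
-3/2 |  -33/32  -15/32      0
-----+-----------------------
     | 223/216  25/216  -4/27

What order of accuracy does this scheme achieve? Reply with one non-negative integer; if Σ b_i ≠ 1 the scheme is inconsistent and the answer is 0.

b = (223/216, 25/216, -4/27)
c = (0, 12/5, -3/2)
Ac = (0, 0, -9/8)
Σ b_i: 223/216·1 + 25/216·1 + (-4/27)·1 = 1 ✓
b·c: 25/216·12/5 + (-4/27)·(-3/2) = 1/2 ✓
b·c²: 25/216·144/25 + (-4/27)·9/4 = 1/3 ✓
b·Ac: (-4/27)·(-9/8) = 1/6 ✓; 3 stages ⇒ order 3.

3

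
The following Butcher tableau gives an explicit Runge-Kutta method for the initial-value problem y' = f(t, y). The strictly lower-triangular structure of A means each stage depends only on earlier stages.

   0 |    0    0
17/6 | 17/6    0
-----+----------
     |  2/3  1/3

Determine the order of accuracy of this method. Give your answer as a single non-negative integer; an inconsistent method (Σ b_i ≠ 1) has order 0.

1

b = (2/3, 1/3)
c = (0, 17/6)
Σ b_i: 2/3·1 + 1/3·1 = 1 ✓
b·c: 1/3·17/6 = 17/18 ≠ 1/2 ⇒ order 1.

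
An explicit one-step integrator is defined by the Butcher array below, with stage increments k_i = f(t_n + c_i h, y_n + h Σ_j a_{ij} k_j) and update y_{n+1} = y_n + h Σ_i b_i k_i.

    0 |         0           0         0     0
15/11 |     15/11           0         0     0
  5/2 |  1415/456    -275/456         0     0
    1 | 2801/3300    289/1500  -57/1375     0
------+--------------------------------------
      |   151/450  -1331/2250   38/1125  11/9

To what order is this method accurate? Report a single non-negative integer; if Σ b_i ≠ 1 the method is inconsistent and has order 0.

4

b = (151/450, -1331/2250, 38/1125, 11/9)
c = (0, 15/11, 5/2, 1)
Ac = (0, 0, -125/152, 7/44)
Σ b_i: 151/450·1 + (-1331/2250)·1 + 38/1125·1 + 11/9·1 = 1 ✓
b·c: (-1331/2250)·15/11 + 38/1125·5/2 + 11/9·1 = 1/2 ✓
b·c²: (-1331/2250)·225/121 + 38/1125·25/4 + 11/9·1 = 1/3 ✓
b·Ac: 38/1125·(-125/152) + 11/9·7/44 = 1/6 ✓
b·c³: (-1331/2250)·3375/1331 + 38/1125·125/8 + 11/9·1 = 1/4 ✓
b·(c∘Ac): 38/1125·(-625/304) + 11/9·7/44 = 1/8 ✓
b·Ac²: 38/1125·(-1875/1672) + 11/9·12/121 = 1/12 ✓
b·A²c: 11/9·3/88 = 1/24 ✓; 4 stages ⇒ order 4.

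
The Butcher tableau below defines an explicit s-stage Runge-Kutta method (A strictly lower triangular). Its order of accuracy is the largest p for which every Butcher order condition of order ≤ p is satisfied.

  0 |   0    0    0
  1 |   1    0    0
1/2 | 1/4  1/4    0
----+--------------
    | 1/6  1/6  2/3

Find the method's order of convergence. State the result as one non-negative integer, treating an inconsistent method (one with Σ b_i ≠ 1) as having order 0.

b = (1/6, 1/6, 2/3)
c = (0, 1, 1/2)
Ac = (0, 0, 1/4)
Σ b_i: 1/6·1 + 1/6·1 + 2/3·1 = 1 ✓
b·c: 1/6·1 + 2/3·1/2 = 1/2 ✓
b·c²: 1/6·1 + 2/3·1/4 = 1/3 ✓
b·Ac: 2/3·1/4 = 1/6 ✓; 3 stages ⇒ order 3.

3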